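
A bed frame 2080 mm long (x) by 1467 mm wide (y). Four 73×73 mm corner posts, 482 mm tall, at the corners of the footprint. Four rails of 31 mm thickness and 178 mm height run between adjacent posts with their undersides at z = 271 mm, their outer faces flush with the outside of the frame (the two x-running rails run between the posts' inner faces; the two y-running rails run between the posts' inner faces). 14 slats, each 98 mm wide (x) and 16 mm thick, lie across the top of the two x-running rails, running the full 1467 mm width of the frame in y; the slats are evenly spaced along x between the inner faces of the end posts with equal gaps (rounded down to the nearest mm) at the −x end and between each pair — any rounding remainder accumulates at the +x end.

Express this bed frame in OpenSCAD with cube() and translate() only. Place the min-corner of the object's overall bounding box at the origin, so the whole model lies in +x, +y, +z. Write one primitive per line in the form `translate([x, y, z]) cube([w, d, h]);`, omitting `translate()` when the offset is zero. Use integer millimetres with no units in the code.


// slat z = rail_z + rail_h = 271 + 178 = 449
// slat gap = ⌊(1934 − 14·98) / 15⌋ = 37
cube([73, 73, 482]);
translate([0, 1394, 0]) cube([73, 73, 482]);
translate([2007, 0, 0]) cube([73, 73, 482]);
translate([2007, 1394, 0]) cube([73, 73, 482]);
translate([73, 0, 271]) cube([1934, 31, 178]);
translate([73, 1436, 271]) cube([1934, 31, 178]);
translate([0, 73, 271]) cube([31, 1321, 178]);
translate([2049, 73, 271]) cube([31, 1321, 178]);
translate([110, 0, 449]) cube([98, 1467, 16]);
translate([245, 0, 449]) cube([98, 1467, 16]);
translate([380, 0, 449]) cube([98, 1467, 16]);
translate([515, 0, 449]) cube([98, 1467, 16]);
translate([650, 0, 449]) cube([98, 1467, 16]);
translate([785, 0, 449]) cube([98, 1467, 16]);
translate([920, 0, 449]) cube([98, 1467, 16]);
translate([1055, 0, 449]) cube([98, 1467, 16]);
translate([1190, 0, 449]) cube([98, 1467, 16]);
translate([1325, 0, 449]) cube([98, 1467, 16]);
translate([1460, 0, 449]) cube([98, 1467, 16]);
translate([1595, 0, 449]) cube([98, 1467, 16]);
translate([1730, 0, 449]) cube([98, 1467, 16]);
translate([1865, 0, 449]) cube([98, 1467, 16]);


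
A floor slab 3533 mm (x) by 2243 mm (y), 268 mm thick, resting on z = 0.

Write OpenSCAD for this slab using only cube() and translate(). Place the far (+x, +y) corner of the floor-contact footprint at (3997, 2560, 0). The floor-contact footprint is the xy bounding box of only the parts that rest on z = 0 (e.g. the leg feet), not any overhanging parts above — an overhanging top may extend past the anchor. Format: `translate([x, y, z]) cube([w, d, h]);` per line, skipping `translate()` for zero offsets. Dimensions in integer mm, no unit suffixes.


translate([464, 317, 0]) cube([3533, 2243, 268]);


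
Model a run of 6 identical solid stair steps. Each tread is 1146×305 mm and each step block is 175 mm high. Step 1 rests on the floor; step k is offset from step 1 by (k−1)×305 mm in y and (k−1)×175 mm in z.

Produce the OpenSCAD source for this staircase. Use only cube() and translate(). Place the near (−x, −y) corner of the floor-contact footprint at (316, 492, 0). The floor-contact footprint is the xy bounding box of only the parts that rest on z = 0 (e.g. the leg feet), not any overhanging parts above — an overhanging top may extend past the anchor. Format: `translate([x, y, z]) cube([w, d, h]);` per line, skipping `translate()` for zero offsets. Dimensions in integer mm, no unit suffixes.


translate([316, 492, 0]) cube([1146, 305, 175]);
translate([316, 797, 175]) cube([1146, 305, 175]);
translate([316, 1102, 350]) cube([1146, 305, 175]);
translate([316, 1407, 525]) cube([1146, 305, 175]);
translate([316, 1712, 700]) cube([1146, 305, 175]);
translate([316, 2017, 875]) cube([1146, 305, 175]);


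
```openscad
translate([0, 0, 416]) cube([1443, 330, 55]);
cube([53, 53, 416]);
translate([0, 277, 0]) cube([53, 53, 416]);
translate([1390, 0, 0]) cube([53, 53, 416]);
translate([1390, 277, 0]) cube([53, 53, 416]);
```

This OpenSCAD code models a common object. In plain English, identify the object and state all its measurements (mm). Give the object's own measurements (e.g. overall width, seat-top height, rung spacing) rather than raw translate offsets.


A bench: a 1443×330 mm seat slab, 55 mm thick, top at z = 471 mm, on four 53×53 mm square legs flush with the seat corners and standing on z = 0.


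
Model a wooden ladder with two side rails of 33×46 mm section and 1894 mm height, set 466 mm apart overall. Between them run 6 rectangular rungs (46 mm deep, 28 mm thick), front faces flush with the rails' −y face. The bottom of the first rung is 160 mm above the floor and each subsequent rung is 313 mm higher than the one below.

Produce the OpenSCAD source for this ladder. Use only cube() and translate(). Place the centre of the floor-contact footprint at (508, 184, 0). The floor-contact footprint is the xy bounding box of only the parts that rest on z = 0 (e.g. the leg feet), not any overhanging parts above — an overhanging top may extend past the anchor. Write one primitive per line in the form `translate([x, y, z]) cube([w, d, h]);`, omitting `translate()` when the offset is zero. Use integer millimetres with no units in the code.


translate([275, 161, 0]) cube([33, 46, 1894]);
translate([708, 161, 0]) cube([33, 46, 1894]);
translate([308, 161, 160]) cube([400, 46, 28]);
translate([308, 161, 473]) cube([400, 46, 28]);
translate([308, 161, 786]) cube([400, 46, 28]);
translate([308, 161, 1099]) cube([400, 46, 28]);
translate([308, 161, 1412]) cube([400, 46, 28]);
translate([308, 161, 1725]) cube([400, 46, 28]);


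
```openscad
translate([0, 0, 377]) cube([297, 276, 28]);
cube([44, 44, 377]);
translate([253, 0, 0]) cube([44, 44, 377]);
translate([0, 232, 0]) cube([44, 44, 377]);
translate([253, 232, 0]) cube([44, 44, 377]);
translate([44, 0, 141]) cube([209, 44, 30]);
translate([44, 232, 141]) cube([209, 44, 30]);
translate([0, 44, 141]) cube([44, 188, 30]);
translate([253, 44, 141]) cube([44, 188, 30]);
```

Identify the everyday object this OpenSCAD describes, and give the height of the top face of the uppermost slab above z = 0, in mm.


A stool. The seat height is 405 mm.

A 297×276×28 slab at z = 377 on four corner posts — a stool. The seat top is 377 + 28 = 405 mm.


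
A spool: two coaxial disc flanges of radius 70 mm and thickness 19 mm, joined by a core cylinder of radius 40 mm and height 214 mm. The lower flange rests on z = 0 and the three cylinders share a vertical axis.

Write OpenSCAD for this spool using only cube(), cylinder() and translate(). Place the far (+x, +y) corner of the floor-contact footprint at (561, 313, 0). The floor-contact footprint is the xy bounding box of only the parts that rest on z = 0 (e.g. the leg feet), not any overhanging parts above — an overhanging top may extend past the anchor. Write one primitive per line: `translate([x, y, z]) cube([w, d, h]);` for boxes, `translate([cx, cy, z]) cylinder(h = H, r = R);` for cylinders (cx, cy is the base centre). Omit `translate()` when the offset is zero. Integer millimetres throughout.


translate([491, 243, 0]) cylinder(h = 19, r = 70);
translate([491, 243, 19]) cylinder(h = 214, r = 40);
translate([491, 243, 233]) cylinder(h = 19, r = 70);


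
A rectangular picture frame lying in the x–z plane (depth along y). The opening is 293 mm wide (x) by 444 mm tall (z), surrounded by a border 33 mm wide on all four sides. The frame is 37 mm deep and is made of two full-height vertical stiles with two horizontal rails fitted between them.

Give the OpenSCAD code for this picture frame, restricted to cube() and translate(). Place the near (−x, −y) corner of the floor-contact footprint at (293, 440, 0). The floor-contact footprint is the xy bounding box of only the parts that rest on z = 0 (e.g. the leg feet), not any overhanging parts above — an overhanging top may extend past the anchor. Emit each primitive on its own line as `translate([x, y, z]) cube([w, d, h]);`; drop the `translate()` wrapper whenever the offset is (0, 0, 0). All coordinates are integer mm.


translate([293, 440, 0]) cube([33, 37, 510]);
translate([619, 440, 0]) cube([33, 37, 510]);
translate([326, 440, 0]) cube([293, 37, 33]);
translate([326, 440, 477]) cube([293, 37, 33]);


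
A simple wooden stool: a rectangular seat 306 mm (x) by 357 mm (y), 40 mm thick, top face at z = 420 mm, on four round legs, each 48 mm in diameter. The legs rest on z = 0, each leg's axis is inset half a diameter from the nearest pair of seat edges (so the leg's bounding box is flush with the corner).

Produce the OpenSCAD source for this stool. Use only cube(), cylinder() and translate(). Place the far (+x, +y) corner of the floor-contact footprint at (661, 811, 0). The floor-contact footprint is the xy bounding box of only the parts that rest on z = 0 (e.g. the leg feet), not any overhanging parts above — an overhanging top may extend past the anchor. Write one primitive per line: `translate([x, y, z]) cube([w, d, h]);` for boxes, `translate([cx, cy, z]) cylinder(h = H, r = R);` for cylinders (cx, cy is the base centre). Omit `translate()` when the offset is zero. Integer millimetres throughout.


translate([355, 454, 380]) cube([306, 357, 40]);
translate([379, 478, 0]) cylinder(h = 380, r = 24);
translate([637, 478, 0]) cylinder(h = 380, r = 24);
translate([379, 787, 0]) cylinder(h = 380, r = 24);
translate([637, 787, 0]) cylinder(h = 380, r = 24);


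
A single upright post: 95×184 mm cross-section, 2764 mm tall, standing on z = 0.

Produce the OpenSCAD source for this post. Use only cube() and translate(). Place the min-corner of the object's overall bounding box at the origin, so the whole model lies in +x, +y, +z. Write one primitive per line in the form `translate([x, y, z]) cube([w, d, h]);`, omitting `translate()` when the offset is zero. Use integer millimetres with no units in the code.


cube([95, 184, 2764]);


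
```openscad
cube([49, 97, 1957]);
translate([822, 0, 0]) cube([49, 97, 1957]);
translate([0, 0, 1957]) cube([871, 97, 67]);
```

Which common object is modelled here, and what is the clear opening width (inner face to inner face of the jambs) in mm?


A door frame. The clear opening width is 773 mm.

Two 1957 mm tall posts with a header on top — a door frame. The left jamb is 49 mm wide at x = 0; the right jamb starts at x = 822. The clear opening is 822 − 49 = 773 mm.


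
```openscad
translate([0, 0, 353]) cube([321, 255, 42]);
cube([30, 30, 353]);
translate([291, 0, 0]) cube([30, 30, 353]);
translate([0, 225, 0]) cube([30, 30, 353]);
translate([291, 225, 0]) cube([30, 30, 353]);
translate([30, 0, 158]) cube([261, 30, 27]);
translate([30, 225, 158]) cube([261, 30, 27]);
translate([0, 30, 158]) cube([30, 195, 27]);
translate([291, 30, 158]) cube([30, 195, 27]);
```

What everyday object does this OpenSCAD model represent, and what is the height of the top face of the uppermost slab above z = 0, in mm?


A stool. The seat height is 395 mm.

A 321×255×42 slab at z = 353 on four corner posts — a stool. The seat top is 353 + 42 = 395 mm.


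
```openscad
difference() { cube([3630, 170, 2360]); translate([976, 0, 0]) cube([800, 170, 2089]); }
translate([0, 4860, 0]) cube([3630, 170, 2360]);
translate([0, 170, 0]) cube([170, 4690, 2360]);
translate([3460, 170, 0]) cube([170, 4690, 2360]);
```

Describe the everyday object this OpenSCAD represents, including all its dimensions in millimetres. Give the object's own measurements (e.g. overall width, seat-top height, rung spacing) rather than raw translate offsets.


A single room: four walls, each 2360 mm tall and 170 mm thick, enclosing an outside footprint 3630×5030 mm (x × y), no floor or roof. The front and back walls (−y and +y sides) run the full x-width; the side walls fit between their inner faces. A door opening 800 mm wide and 2089 mm tall is cut through the front wall from the floor up, its −x edge 976 mm from the wall's −x end.


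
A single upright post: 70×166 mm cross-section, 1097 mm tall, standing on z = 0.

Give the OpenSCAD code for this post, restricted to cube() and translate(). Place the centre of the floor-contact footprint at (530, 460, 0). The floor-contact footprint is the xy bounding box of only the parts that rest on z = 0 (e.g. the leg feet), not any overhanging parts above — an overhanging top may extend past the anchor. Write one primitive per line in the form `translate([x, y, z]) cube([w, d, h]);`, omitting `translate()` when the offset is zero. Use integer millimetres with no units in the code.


translate([495, 377, 0]) cube([70, 166, 1097]);


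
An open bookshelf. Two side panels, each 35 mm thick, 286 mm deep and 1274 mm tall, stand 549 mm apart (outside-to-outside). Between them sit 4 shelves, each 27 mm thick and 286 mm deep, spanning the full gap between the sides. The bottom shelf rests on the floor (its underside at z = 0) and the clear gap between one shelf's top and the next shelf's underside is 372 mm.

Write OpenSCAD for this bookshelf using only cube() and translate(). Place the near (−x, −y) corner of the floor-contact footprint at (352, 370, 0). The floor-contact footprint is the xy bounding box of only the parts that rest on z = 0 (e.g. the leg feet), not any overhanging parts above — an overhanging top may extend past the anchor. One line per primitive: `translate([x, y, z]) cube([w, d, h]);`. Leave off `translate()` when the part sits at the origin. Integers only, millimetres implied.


translate([352, 370, 0]) cube([35, 286, 1274]);
translate([866, 370, 0]) cube([35, 286, 1274]);
translate([387, 370, 0]) cube([479, 286, 27]);
translate([387, 370, 399]) cube([479, 286, 27]);
translate([387, 370, 798]) cube([479, 286, 27]);
translate([387, 370, 1197]) cube([479, 286, 27]);


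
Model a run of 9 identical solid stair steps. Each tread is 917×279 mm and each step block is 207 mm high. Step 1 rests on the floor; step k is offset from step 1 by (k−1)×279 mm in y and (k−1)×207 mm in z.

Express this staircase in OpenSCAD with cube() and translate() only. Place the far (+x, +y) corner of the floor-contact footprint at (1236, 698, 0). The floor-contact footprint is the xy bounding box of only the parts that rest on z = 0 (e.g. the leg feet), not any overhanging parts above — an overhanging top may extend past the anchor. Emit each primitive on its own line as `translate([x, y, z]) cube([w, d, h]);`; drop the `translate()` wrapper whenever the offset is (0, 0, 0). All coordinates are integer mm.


translate([319, 419, 0]) cube([917, 279, 207]);
translate([319, 698, 207]) cube([917, 279, 207]);
translate([319, 977, 414]) cube([917, 279, 207]);
translate([319, 1256, 621]) cube([917, 279, 207]);
translate([319, 1535, 828]) cube([917, 279, 207]);
translate([319, 1814, 1035]) cube([917, 279, 207]);
translate([319, 2093, 1242]) cube([917, 279, 207]);
translate([319, 2372, 1449]) cube([917, 279, 207]);
translate([319, 2651, 1656]) cube([917, 279, 207]);


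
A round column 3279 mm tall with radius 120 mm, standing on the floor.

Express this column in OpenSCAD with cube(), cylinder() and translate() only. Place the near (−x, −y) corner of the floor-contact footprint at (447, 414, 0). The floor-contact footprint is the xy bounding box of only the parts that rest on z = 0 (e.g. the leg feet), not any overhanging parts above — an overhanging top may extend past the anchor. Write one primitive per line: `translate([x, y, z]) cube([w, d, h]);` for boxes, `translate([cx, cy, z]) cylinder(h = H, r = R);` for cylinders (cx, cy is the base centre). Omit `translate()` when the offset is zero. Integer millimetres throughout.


translate([567, 534, 0]) cylinder(h = 3279, r = 120);


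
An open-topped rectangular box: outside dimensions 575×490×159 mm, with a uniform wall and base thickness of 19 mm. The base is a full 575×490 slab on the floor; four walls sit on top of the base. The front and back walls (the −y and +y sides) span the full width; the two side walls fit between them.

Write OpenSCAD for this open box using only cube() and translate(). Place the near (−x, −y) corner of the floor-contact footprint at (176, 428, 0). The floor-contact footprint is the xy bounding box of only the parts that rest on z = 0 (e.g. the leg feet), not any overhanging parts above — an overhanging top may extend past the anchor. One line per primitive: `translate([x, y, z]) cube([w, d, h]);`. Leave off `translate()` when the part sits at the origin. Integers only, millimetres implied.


translate([176, 428, 0]) cube([575, 490, 19]);
translate([176, 428, 19]) cube([575, 19, 140]);
translate([176, 899, 19]) cube([575, 19, 140]);
translate([176, 447, 19]) cube([19, 452, 140]);
translate([732, 447, 19]) cube([19, 452, 140]);


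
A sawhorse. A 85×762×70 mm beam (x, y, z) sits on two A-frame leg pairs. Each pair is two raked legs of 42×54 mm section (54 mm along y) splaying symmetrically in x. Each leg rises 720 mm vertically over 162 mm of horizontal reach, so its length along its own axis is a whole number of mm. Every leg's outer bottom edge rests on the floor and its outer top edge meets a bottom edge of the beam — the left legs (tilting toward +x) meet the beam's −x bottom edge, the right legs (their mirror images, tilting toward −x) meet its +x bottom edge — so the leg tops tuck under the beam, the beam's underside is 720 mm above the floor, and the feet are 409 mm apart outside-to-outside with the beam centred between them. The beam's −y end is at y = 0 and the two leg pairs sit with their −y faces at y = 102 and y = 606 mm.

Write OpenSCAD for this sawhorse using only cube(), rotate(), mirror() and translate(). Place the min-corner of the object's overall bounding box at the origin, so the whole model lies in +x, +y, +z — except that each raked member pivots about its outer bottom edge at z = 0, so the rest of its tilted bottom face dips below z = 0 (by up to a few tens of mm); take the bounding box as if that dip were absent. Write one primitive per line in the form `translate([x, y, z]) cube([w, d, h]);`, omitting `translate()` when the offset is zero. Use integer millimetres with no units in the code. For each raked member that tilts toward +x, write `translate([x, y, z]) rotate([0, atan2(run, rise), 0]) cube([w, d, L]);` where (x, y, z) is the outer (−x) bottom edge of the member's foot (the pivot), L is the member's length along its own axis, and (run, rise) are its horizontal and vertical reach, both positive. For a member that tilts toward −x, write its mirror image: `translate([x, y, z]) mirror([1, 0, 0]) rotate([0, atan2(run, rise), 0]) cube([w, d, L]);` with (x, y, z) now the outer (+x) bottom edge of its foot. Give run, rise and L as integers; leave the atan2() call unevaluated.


translate([162, 0, 720]) cube([85, 762, 70]);
translate([0, 102, 0]) rotate([0, atan2(162, 720), 0]) cube([42, 54, 738]);
translate([409, 102, 0]) mirror([1, 0, 0]) rotate([0, atan2(162, 720), 0]) cube([42, 54, 738]);
translate([0, 606, 0]) rotate([0, atan2(162, 720), 0]) cube([42, 54, 738]);
translate([409, 606, 0]) mirror([1, 0, 0]) rotate([0, atan2(162, 720), 0]) cube([42, 54, 738]);


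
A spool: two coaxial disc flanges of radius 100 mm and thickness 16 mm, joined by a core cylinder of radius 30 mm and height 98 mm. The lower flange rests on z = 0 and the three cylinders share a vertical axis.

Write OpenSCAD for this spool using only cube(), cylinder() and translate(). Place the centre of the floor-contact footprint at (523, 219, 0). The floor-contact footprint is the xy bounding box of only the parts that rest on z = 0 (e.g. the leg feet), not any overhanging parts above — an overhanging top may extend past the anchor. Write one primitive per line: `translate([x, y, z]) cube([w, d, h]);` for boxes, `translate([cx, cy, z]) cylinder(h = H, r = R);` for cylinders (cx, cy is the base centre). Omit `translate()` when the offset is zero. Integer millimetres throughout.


translate([523, 219, 0]) cylinder(h = 16, r = 100);
translate([523, 219, 16]) cylinder(h = 98, r = 30);
translate([523, 219, 114]) cylinder(h = 16, r = 100);


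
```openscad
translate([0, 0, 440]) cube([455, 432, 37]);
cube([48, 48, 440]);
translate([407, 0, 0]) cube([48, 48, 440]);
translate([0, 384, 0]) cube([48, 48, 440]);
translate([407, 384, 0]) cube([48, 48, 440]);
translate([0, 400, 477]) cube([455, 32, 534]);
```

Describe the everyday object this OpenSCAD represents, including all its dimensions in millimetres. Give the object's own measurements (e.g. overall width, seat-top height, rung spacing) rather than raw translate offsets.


A chair. The seat is a 455×432×37 mm slab with its top at z = 477 mm, on four 48×48 mm corner legs (flush with the seat edges, standing on z = 0). A flat backrest 32 mm thick, 534 mm tall, spans the full seat width and rises from the seat top along its +y edge, rear face flush with the rear of the seat.


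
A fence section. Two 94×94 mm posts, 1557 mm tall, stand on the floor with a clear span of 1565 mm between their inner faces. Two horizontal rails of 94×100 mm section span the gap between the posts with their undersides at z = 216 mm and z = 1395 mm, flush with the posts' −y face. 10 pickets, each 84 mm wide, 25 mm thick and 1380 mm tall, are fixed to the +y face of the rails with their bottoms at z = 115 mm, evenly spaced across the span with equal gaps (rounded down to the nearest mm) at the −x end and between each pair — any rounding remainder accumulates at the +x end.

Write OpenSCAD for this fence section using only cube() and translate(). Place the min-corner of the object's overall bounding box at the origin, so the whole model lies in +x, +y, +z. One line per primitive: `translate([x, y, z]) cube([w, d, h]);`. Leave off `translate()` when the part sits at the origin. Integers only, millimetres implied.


cube([94, 94, 1557]);
translate([1659, 0, 0]) cube([94, 94, 1557]);
translate([94, 0, 216]) cube([1565, 94, 100]);
translate([94, 0, 1395]) cube([1565, 94, 100]);
translate([159, 94, 115]) cube([84, 25, 1380]);
translate([308, 94, 115]) cube([84, 25, 1380]);
translate([457, 94, 115]) cube([84, 25, 1380]);
translate([606, 94, 115]) cube([84, 25, 1380]);
translate([755, 94, 115]) cube([84, 25, 1380]);
translate([904, 94, 115]) cube([84, 25, 1380]);
translate([1053, 94, 115]) cube([84, 25, 1380]);
translate([1202, 94, 115]) cube([84, 25, 1380]);
translate([1351, 94, 115]) cube([84, 25, 1380]);
translate([1500, 94, 115]) cube([84, 25, 1380]);


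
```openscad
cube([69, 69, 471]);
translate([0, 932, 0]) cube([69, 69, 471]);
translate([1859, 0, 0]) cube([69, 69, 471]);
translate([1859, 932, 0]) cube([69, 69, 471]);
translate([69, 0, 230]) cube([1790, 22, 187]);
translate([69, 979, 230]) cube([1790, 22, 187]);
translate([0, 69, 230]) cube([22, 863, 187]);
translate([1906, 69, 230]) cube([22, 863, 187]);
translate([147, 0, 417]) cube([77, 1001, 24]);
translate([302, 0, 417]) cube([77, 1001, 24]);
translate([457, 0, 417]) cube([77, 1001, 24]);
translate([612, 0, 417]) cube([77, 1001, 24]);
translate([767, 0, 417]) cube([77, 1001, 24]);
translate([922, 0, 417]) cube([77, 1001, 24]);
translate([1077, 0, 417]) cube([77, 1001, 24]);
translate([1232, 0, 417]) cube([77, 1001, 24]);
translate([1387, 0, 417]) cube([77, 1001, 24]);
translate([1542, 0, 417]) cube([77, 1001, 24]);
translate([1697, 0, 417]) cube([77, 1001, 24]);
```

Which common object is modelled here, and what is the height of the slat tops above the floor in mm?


A bed frame. The slat-top height is 441 mm.

Four posts, four rails, and a row of slats — a bed frame. Slats sit on the rails at z = 230 + 187 = 417; with slat thickness 24, the top is 441 mm.


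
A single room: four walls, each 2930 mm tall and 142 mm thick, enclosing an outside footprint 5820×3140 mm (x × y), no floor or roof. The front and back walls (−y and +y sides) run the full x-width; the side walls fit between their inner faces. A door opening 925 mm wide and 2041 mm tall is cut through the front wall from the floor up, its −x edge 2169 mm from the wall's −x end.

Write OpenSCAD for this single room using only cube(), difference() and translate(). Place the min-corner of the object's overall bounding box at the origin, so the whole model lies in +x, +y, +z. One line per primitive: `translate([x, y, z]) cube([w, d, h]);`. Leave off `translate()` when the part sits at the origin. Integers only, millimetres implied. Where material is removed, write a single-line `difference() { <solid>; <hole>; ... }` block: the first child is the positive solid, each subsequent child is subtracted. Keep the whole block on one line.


difference() { cube([5820, 142, 2930]); translate([2169, 0, 0]) cube([925, 142, 2041]); }
translate([0, 2998, 0]) cube([5820, 142, 2930]);
translate([0, 142, 0]) cube([142, 2856, 2930]);
translate([5678, 142, 0]) cube([142, 2856, 2930]);


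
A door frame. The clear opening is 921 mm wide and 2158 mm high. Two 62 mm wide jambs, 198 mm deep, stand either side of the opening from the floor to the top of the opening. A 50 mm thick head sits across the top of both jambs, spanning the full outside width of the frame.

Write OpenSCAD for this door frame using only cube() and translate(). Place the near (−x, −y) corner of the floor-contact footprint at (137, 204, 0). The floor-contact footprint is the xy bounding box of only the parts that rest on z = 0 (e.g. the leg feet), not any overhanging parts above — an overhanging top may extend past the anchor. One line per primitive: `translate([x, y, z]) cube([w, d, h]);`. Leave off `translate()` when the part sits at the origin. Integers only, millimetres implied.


translate([137, 204, 0]) cube([62, 198, 2158]);
translate([1120, 204, 0]) cube([62, 198, 2158]);
translate([137, 204, 2158]) cube([1045, 198, 50]);


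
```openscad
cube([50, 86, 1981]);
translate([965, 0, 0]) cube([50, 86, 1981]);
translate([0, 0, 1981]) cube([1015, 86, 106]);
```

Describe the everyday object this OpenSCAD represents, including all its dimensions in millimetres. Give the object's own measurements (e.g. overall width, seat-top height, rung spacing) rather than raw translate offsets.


A door frame. The clear opening is 915 mm wide and 1981 mm high. Two 50 mm wide jambs, 86 mm deep, stand either side of the opening from the floor to the top of the opening. A 106 mm thick head sits across the top of both jambs, spanning the full outside width of the frame.


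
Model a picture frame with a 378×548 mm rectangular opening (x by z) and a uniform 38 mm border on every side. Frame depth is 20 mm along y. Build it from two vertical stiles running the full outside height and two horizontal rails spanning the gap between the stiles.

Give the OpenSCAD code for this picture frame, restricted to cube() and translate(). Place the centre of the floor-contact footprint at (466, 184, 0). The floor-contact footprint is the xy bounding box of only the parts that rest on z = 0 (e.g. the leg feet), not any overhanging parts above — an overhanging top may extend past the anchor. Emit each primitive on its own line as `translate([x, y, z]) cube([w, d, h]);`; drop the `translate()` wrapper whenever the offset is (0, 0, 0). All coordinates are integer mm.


translate([239, 174, 0]) cube([38, 20, 624]);
translate([655, 174, 0]) cube([38, 20, 624]);
translate([277, 174, 0]) cube([378, 20, 38]);
translate([277, 174, 586]) cube([378, 20, 38]);


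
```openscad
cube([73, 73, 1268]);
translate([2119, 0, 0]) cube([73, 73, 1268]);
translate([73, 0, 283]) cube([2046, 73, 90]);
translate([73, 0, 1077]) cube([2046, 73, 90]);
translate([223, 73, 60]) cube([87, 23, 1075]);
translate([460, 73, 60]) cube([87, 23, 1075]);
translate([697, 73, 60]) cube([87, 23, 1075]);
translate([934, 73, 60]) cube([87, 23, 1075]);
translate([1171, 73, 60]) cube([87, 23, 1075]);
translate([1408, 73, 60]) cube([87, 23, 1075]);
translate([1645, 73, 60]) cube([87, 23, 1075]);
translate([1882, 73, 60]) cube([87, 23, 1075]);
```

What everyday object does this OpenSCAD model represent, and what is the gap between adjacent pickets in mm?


A fence section. The picket gap is 150 mm.

Two posts, two rails, 8 pickets — a fence section. Span 2046 mm holds 8 pickets of 87 mm with 9 equal gaps: ⌊(2046 − 8·87) / 9⌋ = 150 mm.


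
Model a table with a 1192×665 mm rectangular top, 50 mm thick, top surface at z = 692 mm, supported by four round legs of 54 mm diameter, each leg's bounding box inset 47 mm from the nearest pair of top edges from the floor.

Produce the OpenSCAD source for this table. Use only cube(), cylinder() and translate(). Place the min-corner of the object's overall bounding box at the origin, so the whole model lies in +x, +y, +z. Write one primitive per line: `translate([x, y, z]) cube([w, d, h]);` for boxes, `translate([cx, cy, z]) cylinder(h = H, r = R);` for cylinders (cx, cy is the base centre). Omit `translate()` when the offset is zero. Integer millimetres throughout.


// leg_h = 692 - 50 = 642
translate([0, 0, 642]) cube([1192, 665, 50]);
translate([74, 74, 0]) cylinder(h = 642, r = 27);
translate([1118, 74, 0]) cylinder(h = 642, r = 27);
translate([74, 591, 0]) cylinder(h = 642, r = 27);
translate([1118, 591, 0]) cylinder(h = 642, r = 27);


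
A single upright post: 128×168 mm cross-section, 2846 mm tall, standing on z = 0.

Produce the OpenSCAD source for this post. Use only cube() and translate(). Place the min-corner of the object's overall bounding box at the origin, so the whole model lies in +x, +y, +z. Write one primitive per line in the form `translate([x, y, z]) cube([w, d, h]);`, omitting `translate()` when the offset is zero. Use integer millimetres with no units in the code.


cube([128, 168, 2846]);


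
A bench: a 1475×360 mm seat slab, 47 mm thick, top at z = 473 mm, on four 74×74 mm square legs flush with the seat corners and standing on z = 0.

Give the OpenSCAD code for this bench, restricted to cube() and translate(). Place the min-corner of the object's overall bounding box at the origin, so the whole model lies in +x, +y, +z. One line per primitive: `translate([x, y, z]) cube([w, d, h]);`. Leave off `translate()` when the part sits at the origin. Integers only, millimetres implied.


translate([0, 0, 426]) cube([1475, 360, 47]);
cube([74, 74, 426]);
translate([0, 286, 0]) cube([74, 74, 426]);
translate([1401, 0, 0]) cube([74, 74, 426]);
translate([1401, 286, 0]) cube([74, 74, 426]);


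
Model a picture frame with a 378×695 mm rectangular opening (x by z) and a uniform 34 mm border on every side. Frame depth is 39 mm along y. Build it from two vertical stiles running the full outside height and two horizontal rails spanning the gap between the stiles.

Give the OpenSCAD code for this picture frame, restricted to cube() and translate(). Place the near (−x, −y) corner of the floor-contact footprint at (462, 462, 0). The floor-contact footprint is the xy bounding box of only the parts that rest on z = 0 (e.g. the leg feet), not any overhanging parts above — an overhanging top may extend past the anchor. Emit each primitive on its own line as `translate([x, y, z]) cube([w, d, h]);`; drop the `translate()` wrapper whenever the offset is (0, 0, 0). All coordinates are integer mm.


translate([462, 462, 0]) cube([34, 39, 763]);
translate([874, 462, 0]) cube([34, 39, 763]);
translate([496, 462, 0]) cube([378, 39, 34]);
translate([496, 462, 729]) cube([378, 39, 34]);


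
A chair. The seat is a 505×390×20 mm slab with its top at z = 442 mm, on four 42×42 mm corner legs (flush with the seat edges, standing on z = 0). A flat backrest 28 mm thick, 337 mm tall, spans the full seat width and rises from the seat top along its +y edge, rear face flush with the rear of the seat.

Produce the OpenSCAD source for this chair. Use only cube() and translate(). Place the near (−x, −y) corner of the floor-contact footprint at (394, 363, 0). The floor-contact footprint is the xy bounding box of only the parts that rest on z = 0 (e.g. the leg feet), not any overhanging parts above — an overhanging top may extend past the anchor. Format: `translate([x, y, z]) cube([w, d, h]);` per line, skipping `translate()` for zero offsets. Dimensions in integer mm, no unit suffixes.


translate([394, 363, 422]) cube([505, 390, 20]);
translate([394, 363, 0]) cube([42, 42, 422]);
translate([857, 363, 0]) cube([42, 42, 422]);
translate([394, 711, 0]) cube([42, 42, 422]);
translate([857, 711, 0]) cube([42, 42, 422]);
translate([394, 725, 442]) cube([505, 28, 337]);


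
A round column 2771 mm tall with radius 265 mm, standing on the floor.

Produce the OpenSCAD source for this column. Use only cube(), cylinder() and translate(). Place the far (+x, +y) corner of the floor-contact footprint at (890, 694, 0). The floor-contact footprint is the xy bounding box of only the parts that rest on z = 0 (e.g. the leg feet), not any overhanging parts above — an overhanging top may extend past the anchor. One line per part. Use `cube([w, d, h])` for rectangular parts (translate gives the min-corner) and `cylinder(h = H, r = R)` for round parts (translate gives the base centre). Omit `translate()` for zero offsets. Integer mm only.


translate([625, 429, 0]) cylinder(h = 2771, r = 265);


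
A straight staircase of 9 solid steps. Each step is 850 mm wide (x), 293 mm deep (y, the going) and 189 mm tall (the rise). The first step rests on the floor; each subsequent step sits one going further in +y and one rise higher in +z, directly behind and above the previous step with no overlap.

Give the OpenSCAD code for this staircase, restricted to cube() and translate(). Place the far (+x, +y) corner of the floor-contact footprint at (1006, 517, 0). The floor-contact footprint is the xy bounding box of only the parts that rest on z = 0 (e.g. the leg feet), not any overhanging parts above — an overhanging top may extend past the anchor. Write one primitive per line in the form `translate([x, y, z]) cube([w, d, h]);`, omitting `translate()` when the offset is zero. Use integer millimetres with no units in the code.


translate([156, 224, 0]) cube([850, 293, 189]);
translate([156, 517, 189]) cube([850, 293, 189]);
translate([156, 810, 378]) cube([850, 293, 189]);
translate([156, 1103, 567]) cube([850, 293, 189]);
translate([156, 1396, 756]) cube([850, 293, 189]);
translate([156, 1689, 945]) cube([850, 293, 189]);
translate([156, 1982, 1134]) cube([850, 293, 189]);
translate([156, 2275, 1323]) cube([850, 293, 189]);
translate([156, 2568, 1512]) cube([850, 293, 189]);


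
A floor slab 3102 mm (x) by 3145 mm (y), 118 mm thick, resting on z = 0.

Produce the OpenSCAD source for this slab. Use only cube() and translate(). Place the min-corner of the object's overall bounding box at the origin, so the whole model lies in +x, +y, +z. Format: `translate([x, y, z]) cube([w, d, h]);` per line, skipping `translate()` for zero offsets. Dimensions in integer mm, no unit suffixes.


cube([3102, 3145, 118]);


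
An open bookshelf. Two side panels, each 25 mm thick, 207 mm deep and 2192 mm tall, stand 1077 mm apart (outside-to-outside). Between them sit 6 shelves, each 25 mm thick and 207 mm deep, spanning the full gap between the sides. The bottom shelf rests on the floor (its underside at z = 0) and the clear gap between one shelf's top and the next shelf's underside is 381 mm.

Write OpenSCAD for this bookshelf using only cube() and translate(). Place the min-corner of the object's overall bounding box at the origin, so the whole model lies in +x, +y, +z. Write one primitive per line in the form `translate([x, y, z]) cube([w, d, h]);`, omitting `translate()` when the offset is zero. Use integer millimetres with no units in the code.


cube([25, 207, 2192]);
translate([1052, 0, 0]) cube([25, 207, 2192]);
translate([25, 0, 0]) cube([1027, 207, 25]);
translate([25, 0, 406]) cube([1027, 207, 25]);
translate([25, 0, 812]) cube([1027, 207, 25]);
translate([25, 0, 1218]) cube([1027, 207, 25]);
translate([25, 0, 1624]) cube([1027, 207, 25]);
translate([25, 0, 2030]) cube([1027, 207, 25]);


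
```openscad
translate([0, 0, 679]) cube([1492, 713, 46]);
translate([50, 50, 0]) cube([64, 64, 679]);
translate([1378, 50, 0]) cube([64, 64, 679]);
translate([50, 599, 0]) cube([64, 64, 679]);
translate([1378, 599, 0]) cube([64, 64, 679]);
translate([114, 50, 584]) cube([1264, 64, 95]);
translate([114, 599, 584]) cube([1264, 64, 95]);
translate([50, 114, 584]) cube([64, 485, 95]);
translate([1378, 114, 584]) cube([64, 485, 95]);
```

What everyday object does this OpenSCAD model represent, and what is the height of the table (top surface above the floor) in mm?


A table. The table height is 725 mm.

A 1492×713×46 slab sits at z = 679 on four 64 mm square posts — a table. The top surface is at 679 + 46 = 725 mm.


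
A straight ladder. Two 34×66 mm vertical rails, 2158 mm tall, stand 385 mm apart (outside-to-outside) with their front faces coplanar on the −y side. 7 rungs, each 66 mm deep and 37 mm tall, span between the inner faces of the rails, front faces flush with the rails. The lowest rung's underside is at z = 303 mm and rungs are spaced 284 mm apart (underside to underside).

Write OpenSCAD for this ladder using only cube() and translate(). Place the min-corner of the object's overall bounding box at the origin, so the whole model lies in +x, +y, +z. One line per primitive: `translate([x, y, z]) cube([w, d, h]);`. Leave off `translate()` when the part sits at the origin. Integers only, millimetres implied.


cube([34, 66, 2158]);
translate([351, 0, 0]) cube([34, 66, 2158]);
translate([34, 0, 303]) cube([317, 66, 37]);
translate([34, 0, 587]) cube([317, 66, 37]);
translate([34, 0, 871]) cube([317, 66, 37]);
translate([34, 0, 1155]) cube([317, 66, 37]);
translate([34, 0, 1439]) cube([317, 66, 37]);
translate([34, 0, 1723]) cube([317, 66, 37]);
translate([34, 0, 2007]) cube([317, 66, 37]);


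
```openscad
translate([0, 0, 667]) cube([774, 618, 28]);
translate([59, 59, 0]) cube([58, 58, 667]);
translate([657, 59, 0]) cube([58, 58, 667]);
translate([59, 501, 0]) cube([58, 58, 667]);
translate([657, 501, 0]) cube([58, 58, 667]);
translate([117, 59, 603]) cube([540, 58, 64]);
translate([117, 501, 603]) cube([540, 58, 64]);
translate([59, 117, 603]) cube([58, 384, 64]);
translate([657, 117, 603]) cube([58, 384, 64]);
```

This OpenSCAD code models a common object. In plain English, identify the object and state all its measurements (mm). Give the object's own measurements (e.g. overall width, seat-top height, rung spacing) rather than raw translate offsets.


A table: top 774 mm (x) × 618 mm (y), 28 mm thick, upper face at z = 695 mm, on four 58×58 mm square legs, each inset 59 mm from the nearest pair of top edges from z = 0 to the bottom of the top. Four apron rails, 58 mm thick and 64 mm tall, run between adjacent legs with their top edges flush with the underside of the top and their outer faces flush with the legs' outer faces.


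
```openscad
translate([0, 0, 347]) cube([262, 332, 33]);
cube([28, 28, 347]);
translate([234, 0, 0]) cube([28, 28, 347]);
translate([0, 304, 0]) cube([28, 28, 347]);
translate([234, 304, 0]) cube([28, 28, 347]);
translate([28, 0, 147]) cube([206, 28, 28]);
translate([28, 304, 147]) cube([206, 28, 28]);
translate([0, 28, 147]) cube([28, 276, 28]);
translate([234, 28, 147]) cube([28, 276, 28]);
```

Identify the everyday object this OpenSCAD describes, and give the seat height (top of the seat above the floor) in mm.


A stool. The seat height is 380 mm.

A 262×332×33 slab at z = 347 on four corner posts — a stool. The seat top is 347 + 33 = 380 mm.


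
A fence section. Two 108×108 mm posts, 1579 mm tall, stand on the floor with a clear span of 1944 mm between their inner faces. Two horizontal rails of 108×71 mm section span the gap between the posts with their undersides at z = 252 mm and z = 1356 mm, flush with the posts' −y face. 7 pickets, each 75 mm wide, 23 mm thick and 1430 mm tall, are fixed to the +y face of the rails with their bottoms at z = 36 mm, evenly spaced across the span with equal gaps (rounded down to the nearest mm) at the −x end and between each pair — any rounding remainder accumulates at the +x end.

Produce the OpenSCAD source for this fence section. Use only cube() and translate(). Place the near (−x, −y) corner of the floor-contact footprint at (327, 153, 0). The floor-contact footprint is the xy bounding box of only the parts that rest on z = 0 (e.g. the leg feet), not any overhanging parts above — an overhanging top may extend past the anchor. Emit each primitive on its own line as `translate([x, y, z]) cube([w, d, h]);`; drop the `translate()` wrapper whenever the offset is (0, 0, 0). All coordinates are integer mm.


translate([327, 153, 0]) cube([108, 108, 1579]);
translate([2379, 153, 0]) cube([108, 108, 1579]);
translate([435, 153, 252]) cube([1944, 108, 71]);
translate([435, 153, 1356]) cube([1944, 108, 71]);
translate([612, 261, 36]) cube([75, 23, 1430]);
translate([864, 261, 36]) cube([75, 23, 1430]);
translate([1116, 261, 36]) cube([75, 23, 1430]);
translate([1368, 261, 36]) cube([75, 23, 1430]);
translate([1620, 261, 36]) cube([75, 23, 1430]);
translate([1872, 261, 36]) cube([75, 23, 1430]);
translate([2124, 261, 36]) cube([75, 23, 1430]);
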